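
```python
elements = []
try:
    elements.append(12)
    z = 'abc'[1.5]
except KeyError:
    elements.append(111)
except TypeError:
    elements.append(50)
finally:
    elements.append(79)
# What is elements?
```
[12, 50, 79]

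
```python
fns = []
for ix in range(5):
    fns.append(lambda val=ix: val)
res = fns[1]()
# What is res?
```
1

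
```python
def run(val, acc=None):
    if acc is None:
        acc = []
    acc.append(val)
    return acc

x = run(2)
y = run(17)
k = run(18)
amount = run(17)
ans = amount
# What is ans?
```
[17]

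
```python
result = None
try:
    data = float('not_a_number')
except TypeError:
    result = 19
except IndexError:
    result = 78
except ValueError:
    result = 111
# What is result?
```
111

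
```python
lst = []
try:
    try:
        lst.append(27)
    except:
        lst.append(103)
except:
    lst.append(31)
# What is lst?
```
[27]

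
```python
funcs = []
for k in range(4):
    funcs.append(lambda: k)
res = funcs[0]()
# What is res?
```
3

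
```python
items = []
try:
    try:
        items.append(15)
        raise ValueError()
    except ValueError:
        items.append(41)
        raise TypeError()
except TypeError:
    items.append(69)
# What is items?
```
[15, 41, 69]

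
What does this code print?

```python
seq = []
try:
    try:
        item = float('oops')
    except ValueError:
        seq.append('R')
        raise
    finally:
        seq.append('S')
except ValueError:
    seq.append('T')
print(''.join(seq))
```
RST

finally runs before re-raised exception propagates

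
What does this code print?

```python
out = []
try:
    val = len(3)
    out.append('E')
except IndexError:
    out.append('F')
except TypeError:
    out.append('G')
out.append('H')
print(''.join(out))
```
GH

TypeError is caught by its specific handler, not IndexError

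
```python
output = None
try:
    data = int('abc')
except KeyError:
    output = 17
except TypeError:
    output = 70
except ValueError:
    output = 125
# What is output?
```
125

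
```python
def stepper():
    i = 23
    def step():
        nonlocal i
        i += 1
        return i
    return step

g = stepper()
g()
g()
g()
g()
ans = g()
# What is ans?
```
28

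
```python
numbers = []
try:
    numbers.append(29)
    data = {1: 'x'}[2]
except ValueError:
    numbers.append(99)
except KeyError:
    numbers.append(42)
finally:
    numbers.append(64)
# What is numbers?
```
[29, 42, 64]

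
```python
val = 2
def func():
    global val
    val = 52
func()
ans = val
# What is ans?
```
52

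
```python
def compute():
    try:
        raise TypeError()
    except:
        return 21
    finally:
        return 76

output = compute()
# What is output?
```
76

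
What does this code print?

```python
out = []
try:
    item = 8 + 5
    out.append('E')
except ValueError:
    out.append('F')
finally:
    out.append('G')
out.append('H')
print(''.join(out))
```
EGH

finally runs after normal execution too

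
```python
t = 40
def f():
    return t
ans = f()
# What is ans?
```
40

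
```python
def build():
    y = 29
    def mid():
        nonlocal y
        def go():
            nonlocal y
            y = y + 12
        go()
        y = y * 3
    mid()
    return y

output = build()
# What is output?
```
123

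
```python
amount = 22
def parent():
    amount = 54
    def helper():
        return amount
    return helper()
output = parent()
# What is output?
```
54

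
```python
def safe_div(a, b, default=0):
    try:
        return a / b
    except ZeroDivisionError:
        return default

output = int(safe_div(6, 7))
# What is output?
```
0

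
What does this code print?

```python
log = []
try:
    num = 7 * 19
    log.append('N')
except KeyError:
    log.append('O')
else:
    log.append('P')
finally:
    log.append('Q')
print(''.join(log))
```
NPQ

else runs before finally when no exception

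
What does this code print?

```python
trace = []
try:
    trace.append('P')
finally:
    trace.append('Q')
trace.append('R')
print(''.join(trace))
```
PQR

try/finally without except, no exception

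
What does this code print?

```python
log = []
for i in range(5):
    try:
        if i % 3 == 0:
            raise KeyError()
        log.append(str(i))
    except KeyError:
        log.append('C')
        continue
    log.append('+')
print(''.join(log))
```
C1+2+C4+

continue in except skips rest of loop body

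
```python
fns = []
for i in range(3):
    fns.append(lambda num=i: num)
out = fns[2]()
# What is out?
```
2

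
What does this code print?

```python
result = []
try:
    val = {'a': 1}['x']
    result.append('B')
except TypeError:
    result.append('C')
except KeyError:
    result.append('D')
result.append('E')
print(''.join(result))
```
DE

KeyError is caught by its specific handler, not TypeError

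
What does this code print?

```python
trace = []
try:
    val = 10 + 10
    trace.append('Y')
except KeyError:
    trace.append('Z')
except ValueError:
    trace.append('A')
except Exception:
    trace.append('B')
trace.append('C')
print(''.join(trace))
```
YC

No exception, try block completes normally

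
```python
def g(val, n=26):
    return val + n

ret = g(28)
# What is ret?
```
54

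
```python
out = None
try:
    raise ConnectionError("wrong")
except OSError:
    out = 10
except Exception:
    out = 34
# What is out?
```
10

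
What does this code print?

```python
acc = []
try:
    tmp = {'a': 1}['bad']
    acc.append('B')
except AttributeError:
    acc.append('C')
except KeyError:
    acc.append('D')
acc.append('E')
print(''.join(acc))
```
DE

KeyError is caught by its specific handler, not AttributeError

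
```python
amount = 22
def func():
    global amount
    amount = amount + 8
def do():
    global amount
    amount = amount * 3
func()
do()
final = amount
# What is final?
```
90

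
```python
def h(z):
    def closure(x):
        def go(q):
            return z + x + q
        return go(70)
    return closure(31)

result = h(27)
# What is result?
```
128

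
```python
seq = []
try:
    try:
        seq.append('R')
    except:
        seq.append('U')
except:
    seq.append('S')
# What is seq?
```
['R']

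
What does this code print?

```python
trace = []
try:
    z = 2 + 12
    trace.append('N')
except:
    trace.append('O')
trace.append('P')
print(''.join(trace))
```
NP

No exception, try block completes normally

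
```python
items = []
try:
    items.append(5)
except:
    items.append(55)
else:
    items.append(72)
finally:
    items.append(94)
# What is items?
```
[5, 72, 94]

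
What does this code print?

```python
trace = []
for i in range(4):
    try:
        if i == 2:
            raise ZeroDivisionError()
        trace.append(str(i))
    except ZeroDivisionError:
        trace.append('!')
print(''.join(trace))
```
01!3

Exception on i=2 caught, loop continues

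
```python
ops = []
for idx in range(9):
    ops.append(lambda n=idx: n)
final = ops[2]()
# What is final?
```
2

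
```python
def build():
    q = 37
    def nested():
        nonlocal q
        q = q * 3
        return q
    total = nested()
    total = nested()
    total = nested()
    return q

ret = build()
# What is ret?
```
999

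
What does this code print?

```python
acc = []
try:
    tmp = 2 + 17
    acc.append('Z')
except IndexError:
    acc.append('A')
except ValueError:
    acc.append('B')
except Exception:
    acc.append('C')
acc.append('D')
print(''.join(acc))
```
ZD

No exception, try block completes normally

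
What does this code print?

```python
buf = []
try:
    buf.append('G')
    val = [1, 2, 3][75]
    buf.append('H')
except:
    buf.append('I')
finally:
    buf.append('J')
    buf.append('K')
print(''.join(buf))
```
GIJK

Code before exception runs, then except, then all of finally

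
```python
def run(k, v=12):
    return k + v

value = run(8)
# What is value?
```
20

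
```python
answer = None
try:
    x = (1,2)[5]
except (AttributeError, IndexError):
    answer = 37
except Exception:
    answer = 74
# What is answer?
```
37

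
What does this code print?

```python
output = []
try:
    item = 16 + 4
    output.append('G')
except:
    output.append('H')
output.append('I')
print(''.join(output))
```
GI

No exception, try block completes normally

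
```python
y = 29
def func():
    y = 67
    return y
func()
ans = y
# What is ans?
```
29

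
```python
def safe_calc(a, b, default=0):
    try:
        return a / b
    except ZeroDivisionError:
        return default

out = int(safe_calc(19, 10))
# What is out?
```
1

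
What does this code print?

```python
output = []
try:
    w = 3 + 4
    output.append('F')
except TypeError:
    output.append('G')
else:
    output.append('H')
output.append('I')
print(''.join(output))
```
FHI

else block runs when no exception occurs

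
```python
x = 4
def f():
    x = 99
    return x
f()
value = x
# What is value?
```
4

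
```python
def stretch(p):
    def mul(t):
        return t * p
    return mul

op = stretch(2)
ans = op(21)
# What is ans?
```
42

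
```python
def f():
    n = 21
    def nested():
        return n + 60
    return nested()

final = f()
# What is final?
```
81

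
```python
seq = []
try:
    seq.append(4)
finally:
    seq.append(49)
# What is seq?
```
[4, 49]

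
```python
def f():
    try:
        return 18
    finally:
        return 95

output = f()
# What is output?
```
95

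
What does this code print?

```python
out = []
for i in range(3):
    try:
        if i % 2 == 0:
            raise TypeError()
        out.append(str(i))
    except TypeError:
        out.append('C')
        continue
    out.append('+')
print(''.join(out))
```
C1+C

continue in except skips rest of loop body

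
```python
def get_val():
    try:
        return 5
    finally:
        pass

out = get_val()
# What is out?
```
5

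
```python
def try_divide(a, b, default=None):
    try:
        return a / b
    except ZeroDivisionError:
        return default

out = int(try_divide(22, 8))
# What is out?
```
2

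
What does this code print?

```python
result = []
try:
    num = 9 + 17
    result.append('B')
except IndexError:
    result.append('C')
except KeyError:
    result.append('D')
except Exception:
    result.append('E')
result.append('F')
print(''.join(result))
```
BF

No exception, try block completes normally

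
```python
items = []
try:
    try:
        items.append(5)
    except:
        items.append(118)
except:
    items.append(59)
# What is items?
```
[5]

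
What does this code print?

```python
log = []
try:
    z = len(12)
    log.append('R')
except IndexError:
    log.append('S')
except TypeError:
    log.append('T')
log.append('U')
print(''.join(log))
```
TU

TypeError is caught by its specific handler, not IndexError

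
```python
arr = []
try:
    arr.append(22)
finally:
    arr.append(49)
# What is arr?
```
[22, 49]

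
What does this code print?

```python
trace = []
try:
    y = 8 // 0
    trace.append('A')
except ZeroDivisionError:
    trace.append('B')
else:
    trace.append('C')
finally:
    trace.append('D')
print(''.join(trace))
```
BD

Exception: except runs, else skipped, finally runs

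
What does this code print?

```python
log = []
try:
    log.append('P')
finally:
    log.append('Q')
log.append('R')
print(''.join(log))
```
PQR

try/finally without except, no exception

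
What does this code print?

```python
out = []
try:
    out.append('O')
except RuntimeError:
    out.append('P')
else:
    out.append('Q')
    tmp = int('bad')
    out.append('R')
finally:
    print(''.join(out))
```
OQ

Try succeeds, else appends 'Q', ValueError in else is uncaught, finally prints before exception propagates ('R' never appended)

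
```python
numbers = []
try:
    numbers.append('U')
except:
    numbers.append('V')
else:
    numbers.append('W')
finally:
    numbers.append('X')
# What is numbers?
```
['U', 'W', 'X']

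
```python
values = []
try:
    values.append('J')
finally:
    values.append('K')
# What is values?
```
['J', 'K']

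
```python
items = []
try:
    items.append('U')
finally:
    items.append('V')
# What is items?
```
['U', 'V']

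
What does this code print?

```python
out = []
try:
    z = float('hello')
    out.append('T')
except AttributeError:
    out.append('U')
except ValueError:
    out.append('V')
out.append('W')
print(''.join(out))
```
VW

ValueError is caught by its specific handler, not AttributeError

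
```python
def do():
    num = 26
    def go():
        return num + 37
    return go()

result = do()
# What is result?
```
63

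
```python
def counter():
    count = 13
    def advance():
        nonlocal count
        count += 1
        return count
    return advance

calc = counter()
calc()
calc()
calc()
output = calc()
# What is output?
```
17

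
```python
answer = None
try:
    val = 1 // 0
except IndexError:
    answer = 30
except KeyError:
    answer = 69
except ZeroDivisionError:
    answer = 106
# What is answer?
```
106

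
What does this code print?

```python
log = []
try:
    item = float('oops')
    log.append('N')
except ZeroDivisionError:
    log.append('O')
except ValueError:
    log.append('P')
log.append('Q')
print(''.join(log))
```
PQ

ValueError is caught by its specific handler, not ZeroDivisionError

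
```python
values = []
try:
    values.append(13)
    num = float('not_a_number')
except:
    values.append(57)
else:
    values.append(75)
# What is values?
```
[13, 57]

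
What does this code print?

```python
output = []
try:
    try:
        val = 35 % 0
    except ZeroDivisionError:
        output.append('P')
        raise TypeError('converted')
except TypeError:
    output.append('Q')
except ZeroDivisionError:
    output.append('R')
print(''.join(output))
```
PQ

New TypeError raised, caught by outer TypeError handler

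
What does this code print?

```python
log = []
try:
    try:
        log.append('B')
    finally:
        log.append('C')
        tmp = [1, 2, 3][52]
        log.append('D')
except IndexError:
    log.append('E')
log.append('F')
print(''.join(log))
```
BCEF

Exception in inner finally caught by outer except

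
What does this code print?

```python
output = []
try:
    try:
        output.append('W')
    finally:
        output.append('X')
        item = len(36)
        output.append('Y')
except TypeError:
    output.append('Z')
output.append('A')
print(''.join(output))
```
WXZA

Exception in inner finally caught by outer except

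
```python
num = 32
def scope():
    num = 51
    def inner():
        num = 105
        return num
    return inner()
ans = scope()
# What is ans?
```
105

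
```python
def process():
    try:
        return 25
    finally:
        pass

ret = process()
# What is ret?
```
25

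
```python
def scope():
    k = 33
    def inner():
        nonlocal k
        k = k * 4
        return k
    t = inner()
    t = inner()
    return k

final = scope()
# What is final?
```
528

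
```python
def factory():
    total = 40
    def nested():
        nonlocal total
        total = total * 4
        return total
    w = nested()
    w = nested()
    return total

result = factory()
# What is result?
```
640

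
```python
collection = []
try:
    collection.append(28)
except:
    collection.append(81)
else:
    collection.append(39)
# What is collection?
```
[28, 39]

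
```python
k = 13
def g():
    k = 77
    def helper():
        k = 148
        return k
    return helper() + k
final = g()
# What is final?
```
225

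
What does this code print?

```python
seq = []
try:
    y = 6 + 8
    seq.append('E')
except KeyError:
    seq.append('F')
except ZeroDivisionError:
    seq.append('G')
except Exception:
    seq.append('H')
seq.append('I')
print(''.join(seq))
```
EI

No exception, try block completes normally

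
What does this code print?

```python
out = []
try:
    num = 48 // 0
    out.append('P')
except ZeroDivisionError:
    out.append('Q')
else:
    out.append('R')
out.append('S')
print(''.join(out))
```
QS

else block skipped when exception is caught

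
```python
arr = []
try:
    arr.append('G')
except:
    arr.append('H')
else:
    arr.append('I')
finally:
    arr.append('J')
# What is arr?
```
['G', 'I', 'J']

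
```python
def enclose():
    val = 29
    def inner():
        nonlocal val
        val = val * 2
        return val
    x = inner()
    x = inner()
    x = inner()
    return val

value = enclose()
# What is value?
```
232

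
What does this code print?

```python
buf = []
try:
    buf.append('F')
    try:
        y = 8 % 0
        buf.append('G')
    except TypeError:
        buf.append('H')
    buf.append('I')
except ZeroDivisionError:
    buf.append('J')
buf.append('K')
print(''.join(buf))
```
FJK

Inner handler doesn't match, propagates to outer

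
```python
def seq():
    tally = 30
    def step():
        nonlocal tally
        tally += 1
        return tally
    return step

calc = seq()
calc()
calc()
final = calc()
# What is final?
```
33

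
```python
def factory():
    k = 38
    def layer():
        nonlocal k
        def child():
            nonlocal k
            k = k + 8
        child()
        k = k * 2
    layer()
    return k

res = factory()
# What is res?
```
92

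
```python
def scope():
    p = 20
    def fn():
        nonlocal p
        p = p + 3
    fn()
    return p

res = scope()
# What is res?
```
23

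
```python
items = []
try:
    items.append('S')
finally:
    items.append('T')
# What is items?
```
['S', 'T']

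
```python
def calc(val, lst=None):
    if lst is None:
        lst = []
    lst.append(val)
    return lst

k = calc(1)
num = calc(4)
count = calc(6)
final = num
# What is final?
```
[4]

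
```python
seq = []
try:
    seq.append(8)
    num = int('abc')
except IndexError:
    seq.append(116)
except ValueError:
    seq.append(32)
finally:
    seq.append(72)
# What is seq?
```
[8, 32, 72]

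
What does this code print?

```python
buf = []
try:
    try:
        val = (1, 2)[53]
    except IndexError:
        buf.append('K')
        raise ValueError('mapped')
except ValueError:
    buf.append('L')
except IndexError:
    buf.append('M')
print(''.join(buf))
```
KL

New ValueError raised, caught by outer ValueError handler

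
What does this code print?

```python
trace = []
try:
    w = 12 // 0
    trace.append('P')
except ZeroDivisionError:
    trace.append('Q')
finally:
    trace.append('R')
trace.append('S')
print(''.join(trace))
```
QRS

finally always runs, even after exception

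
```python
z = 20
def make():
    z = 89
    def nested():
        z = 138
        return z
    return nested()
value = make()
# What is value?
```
138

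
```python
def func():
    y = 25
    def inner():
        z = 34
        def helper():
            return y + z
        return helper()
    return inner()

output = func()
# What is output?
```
59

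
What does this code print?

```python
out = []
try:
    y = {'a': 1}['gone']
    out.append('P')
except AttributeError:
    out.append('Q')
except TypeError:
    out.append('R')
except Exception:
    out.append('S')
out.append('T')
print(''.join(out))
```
ST

KeyError not specifically caught, falls to Exception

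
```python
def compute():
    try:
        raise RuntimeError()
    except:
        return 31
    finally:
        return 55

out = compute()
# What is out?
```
55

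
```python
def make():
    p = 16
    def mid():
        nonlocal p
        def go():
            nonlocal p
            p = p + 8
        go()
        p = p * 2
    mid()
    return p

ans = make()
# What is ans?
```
48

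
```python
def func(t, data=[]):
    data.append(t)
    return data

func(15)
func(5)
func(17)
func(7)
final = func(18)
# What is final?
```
[15, 5, 17, 7, 18]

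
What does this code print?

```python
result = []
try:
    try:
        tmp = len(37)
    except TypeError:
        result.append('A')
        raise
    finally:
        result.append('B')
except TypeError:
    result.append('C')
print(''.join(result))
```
ABC

finally runs before re-raised exception propagates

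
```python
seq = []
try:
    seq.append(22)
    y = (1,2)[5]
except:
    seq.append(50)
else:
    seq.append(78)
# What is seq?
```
[22, 50]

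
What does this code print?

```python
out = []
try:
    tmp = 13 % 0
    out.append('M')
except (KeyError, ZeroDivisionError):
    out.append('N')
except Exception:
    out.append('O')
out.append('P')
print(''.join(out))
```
NP

ZeroDivisionError matches tuple containing it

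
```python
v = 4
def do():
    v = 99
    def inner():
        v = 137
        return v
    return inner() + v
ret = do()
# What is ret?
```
236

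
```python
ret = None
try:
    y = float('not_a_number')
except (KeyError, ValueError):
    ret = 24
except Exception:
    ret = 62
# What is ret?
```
24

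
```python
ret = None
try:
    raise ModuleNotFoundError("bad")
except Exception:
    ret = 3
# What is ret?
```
3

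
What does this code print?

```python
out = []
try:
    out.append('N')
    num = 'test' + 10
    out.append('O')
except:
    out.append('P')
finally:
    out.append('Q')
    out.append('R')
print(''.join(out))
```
NPQR

Code before exception runs, then except, then all of finally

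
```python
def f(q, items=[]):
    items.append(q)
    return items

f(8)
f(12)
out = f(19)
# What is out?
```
[8, 12, 19]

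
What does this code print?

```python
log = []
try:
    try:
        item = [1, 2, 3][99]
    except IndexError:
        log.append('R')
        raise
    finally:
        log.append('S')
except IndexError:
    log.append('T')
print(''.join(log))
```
RST

finally runs before re-raised exception propagates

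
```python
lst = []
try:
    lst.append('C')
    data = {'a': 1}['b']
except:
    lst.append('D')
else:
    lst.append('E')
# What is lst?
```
['C', 'D']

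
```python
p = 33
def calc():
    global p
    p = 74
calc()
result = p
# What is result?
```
74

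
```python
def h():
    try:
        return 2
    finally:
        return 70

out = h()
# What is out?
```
70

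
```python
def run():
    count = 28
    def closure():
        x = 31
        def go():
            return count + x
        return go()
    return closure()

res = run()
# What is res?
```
59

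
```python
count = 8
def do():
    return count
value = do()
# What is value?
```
8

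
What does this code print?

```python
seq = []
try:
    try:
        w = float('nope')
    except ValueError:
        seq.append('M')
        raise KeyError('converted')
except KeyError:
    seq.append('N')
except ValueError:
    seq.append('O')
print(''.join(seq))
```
MN

New KeyError raised, caught by outer KeyError handler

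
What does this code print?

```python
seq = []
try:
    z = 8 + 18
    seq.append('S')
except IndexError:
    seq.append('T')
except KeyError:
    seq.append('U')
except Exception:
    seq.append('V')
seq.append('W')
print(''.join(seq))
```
SW

No exception, try block completes normally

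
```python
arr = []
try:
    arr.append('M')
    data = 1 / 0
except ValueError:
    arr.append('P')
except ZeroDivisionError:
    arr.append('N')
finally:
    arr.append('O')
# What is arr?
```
['M', 'N', 'O']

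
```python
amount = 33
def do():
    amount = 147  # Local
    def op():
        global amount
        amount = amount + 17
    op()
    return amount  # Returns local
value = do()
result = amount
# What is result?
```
50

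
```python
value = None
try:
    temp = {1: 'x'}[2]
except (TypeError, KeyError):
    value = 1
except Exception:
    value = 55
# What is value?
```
1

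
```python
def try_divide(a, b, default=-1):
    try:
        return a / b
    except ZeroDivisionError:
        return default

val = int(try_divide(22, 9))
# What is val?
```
2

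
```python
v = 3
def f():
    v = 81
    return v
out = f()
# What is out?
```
81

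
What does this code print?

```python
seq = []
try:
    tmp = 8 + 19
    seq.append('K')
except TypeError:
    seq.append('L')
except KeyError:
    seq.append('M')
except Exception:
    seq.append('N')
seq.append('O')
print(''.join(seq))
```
KO

No exception, try block completes normally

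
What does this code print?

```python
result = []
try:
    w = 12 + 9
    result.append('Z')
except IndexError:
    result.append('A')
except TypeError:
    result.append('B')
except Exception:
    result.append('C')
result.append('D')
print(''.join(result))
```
ZD

No exception, try block completes normally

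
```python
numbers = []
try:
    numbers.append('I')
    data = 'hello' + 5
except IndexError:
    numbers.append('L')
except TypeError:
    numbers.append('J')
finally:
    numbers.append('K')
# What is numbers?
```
['I', 'J', 'K']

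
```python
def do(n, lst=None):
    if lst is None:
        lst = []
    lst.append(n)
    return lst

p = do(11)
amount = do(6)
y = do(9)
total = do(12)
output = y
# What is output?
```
[9]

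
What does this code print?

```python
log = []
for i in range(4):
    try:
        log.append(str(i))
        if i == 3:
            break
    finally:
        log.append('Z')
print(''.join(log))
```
0Z1Z2Z3Z

finally runs even when breaking out of loop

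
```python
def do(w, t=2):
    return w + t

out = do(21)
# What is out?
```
23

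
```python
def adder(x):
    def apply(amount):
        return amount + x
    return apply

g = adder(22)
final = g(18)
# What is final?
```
40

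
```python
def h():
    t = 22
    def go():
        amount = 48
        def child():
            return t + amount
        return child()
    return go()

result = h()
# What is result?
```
70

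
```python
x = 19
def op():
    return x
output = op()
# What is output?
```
19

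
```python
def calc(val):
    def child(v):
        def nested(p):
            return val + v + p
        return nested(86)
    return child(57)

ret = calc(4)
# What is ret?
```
147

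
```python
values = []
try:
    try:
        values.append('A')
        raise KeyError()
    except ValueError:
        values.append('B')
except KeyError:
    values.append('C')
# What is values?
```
['A', 'C']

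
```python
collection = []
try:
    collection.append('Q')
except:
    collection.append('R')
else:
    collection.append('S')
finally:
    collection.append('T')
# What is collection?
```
['Q', 'S', 'T']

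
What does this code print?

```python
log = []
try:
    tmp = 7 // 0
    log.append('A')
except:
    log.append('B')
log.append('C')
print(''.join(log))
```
BC

Exception raised in try, caught by bare except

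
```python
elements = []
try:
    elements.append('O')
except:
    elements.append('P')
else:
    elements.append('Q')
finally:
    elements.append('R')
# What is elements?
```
['O', 'Q', 'R']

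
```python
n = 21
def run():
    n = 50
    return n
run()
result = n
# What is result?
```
21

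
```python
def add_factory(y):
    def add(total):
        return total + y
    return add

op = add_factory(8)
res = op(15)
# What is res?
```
23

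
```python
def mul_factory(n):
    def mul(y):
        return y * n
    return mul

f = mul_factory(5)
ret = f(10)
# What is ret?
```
50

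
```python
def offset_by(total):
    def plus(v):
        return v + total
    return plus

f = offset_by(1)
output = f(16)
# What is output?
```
17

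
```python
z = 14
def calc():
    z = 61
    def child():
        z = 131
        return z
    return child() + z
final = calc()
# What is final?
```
192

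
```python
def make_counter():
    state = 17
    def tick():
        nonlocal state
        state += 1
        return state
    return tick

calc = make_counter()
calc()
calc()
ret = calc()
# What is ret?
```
20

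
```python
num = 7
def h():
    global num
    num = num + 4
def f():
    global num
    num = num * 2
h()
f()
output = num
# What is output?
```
22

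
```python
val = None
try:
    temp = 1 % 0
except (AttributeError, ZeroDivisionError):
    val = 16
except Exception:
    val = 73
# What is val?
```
16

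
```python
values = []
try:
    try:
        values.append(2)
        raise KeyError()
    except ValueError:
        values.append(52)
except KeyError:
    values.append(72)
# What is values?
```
[2, 72]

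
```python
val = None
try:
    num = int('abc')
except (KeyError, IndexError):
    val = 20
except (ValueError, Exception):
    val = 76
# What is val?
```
76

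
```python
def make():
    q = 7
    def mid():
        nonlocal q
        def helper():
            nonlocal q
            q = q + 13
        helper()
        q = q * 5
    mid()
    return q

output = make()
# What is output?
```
100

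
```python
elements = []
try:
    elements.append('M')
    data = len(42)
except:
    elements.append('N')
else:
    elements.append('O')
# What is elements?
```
['M', 'N']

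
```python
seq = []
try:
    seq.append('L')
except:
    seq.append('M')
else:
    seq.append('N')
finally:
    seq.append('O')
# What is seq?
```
['L', 'N', 'O']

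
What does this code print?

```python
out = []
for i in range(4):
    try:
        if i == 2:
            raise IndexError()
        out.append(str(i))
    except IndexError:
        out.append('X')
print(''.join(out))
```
01X3

Exception on i=2 caught, loop continues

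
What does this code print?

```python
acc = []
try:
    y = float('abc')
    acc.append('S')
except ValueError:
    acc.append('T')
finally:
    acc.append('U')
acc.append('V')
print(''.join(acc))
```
TUV

finally always runs, even after exception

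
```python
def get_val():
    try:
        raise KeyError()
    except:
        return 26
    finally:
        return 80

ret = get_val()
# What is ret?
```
80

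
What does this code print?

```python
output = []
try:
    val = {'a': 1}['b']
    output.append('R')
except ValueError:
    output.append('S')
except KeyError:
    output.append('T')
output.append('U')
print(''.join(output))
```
TU

KeyError is caught by its specific handler, not ValueError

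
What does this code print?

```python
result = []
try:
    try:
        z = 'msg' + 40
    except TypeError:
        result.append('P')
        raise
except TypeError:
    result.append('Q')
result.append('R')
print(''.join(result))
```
PQR

raise without argument re-raises current exception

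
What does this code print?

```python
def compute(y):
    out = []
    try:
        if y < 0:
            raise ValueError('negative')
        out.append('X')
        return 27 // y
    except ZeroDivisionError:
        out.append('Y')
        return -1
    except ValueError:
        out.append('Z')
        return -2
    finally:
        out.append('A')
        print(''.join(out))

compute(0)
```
XYA

y=0 causes ZeroDivisionError, caught, finally prints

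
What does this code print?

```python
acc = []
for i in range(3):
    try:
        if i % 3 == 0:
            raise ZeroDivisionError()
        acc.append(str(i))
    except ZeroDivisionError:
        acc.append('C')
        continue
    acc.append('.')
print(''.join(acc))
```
C1.2.

continue in except skips rest of loop body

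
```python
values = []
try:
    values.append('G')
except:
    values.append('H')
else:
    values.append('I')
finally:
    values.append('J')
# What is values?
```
['G', 'I', 'J']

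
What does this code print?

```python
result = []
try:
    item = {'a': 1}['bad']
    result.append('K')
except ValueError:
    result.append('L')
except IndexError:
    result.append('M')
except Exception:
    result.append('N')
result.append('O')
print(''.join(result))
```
NO

KeyError not specifically caught, falls to Exception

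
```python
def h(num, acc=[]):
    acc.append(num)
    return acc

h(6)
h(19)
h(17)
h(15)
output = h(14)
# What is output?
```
[6, 19, 17, 15, 14]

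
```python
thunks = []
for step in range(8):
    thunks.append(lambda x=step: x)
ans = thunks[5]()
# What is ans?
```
5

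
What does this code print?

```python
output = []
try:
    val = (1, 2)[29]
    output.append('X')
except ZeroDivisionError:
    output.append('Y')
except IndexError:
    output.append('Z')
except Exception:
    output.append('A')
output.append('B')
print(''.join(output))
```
ZB

IndexError matches before generic Exception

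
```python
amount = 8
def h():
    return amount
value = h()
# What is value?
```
8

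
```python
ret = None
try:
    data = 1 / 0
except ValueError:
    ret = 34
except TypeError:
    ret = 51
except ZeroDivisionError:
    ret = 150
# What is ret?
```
150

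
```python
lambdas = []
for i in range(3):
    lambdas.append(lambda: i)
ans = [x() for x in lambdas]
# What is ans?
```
[2, 2, 2]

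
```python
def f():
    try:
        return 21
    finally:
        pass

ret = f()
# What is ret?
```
21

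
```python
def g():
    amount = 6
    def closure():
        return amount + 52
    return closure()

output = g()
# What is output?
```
58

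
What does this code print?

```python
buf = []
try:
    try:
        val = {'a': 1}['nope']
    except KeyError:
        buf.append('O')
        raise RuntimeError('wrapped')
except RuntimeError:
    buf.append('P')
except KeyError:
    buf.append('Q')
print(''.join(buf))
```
OP

New RuntimeError raised, caught by outer RuntimeError handler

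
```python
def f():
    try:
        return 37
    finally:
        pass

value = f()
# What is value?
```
37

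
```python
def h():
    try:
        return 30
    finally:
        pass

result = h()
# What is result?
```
30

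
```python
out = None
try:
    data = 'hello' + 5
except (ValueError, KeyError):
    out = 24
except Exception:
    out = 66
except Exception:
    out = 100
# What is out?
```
66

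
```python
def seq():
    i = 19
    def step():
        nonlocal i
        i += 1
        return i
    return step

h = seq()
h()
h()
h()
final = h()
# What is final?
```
23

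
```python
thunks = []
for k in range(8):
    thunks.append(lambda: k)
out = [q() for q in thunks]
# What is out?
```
[7, 7, 7, 7, 7, 7, 7, 7]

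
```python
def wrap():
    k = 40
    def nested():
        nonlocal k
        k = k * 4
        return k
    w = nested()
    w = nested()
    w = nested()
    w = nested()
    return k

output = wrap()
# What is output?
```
10240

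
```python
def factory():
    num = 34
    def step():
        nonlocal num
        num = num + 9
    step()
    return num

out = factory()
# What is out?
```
43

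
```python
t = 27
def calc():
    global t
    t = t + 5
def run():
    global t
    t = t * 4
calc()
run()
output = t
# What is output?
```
128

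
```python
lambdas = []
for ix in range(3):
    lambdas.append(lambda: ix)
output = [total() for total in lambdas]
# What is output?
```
[2, 2, 2]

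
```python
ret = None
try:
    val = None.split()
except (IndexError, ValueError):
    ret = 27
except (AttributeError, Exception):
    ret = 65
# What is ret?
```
65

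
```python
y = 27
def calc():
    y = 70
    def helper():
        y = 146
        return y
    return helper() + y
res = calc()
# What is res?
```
216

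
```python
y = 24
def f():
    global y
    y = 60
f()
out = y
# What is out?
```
60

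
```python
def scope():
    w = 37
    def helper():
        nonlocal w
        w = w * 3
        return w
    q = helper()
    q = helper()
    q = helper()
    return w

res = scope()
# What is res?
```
999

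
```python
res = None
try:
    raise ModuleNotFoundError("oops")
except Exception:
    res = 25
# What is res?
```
25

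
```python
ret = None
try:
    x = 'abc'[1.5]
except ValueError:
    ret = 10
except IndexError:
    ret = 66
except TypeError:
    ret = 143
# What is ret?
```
143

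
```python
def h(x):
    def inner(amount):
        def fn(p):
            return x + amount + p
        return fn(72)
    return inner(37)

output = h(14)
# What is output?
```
123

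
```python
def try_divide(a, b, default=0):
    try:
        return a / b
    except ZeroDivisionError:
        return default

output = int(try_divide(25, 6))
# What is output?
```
4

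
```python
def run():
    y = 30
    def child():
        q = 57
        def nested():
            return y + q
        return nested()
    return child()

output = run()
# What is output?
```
87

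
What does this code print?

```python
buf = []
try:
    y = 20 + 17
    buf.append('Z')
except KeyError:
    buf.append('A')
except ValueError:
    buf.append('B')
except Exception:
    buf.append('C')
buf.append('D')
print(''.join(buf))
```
ZD

No exception, try block completes normally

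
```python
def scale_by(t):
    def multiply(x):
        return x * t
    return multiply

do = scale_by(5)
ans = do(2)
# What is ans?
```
10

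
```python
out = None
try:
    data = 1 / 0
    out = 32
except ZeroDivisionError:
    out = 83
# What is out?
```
83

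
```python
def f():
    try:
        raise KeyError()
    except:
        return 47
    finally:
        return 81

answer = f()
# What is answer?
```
81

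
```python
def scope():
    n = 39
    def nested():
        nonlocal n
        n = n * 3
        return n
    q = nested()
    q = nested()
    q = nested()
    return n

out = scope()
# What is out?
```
1053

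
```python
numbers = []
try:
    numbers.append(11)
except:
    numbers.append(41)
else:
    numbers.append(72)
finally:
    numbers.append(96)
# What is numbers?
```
[11, 72, 96]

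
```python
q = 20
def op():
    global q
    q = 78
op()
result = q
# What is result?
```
78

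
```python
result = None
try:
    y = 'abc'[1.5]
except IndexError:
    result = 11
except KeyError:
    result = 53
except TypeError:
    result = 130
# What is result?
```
130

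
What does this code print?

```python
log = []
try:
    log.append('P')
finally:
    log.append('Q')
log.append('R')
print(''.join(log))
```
PQR

try/finally without except, no exception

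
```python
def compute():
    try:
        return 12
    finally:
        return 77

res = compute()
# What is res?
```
77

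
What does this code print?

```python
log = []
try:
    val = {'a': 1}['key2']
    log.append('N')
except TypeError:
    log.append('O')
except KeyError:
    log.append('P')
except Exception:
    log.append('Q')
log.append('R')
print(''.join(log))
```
PR

KeyError matches before generic Exception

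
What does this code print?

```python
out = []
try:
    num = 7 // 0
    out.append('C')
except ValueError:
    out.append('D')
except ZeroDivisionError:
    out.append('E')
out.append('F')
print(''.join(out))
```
EF

ZeroDivisionError is caught by its specific handler, not ValueError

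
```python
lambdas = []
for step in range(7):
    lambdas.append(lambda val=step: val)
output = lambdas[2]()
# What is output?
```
2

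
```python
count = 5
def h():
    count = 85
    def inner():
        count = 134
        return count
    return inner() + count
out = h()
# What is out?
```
219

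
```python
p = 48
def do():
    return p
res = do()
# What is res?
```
48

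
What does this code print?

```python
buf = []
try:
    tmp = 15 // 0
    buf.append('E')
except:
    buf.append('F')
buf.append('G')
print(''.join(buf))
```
FG

Exception raised in try, caught by bare except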